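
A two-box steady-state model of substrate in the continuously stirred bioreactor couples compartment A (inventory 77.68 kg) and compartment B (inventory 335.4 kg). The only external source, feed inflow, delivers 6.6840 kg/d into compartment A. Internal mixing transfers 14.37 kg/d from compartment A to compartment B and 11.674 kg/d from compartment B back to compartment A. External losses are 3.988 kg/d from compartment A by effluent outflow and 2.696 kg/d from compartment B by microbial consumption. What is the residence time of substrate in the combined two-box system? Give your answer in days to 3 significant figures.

61.8 d

For the system as a whole, the A↔B exchange is internal and contributes nothing to the throughput; only the external sinks remove mass.
M_total = 77.68 + 335.4 = 413.08 kg.
ΣF_external_out = 3.988 + 2.696 = 6.6840 kg/d.
τ = M_total / ΣF_ext = 413.08 / 6.6840 = 61.80 d.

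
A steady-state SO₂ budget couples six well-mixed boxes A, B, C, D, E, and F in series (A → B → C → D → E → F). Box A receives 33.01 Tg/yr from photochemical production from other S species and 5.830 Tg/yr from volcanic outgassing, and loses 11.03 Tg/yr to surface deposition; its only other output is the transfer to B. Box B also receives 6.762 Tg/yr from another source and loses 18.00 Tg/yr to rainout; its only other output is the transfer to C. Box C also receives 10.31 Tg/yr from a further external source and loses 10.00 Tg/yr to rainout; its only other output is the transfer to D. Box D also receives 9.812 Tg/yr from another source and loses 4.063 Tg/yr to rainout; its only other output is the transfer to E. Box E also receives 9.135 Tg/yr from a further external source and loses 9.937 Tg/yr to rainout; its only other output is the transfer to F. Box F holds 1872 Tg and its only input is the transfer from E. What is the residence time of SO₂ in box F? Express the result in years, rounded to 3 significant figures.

Box A: F(A→B) = (33.01 + 5.830) − 11.03 = 27.810 Tg/yr.
Box B: F(B→C) = (27.810 + 6.762) − 18.00 = 16.572 Tg/yr.
Box C: F(C→D) = (16.572 + 10.31) − 10.00 = 16.882 Tg/yr.
Box D: F(D→E) = (16.882 + 9.812) − 4.063 = 22.631 Tg/yr.
Box E: F(E→F) = (22.631 + 9.135) − 9.937 = 21.829 Tg/yr.
Box F throughput = its input = 21.829 Tg/yr; τ = 1872 / 21.829 = 85.76 yr.

85.8 yr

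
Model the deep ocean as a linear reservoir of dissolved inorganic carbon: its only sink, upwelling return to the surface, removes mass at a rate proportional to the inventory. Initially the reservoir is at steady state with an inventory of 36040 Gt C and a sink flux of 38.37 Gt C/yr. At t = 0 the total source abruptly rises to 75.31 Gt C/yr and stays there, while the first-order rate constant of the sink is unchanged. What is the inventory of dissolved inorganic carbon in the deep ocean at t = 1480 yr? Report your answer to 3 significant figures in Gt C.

63600 Gt C

The sink rate constant is k = F₀/M₀ = 38.37/36040 = 0.001065 yr⁻¹.
Solving dM/dt = F₁ − kM with M(0) = M₀ gives M(t) = F₁/k + (M₀ − F₁/k)·e^(−kt).
F₁/k = 75.31/0.001065 = 70737 Gt C; kt = 0.001065 × 1480 = 1.576, e^(−kt) = 0.2069.
M(1480) = 70737 + (36040 − 70737) × 0.2069 = 70737 − 7178 = 63559 Gt C.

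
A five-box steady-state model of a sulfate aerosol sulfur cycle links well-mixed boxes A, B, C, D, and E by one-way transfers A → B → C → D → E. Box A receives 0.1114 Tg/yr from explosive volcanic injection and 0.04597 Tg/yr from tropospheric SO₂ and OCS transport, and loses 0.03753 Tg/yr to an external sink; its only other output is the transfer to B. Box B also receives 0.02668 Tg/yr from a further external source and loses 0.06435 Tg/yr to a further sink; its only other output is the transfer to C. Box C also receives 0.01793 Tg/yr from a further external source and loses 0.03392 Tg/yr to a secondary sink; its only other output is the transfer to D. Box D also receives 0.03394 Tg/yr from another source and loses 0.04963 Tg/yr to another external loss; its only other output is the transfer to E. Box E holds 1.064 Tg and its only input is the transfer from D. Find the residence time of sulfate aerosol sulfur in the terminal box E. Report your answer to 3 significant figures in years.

Box A: F(A→B) = (0.1114 + 0.04597) − 0.03753 = 0.11984 Tg/yr.
Box B: F(B→C) = (0.11984 + 0.02668) − 0.06435 = 0.082170 Tg/yr.
Box C: F(C→D) = (0.082170 + 0.01793) − 0.03392 = 0.066180 Tg/yr.
Box D: F(D→E) = (0.066180 + 0.03394) − 0.04963 = 0.050490 Tg/yr.
Box E throughput = its input = 0.050490 Tg/yr; τ = 1.064 / 0.050490 = 21.07 yr.

21.1 yr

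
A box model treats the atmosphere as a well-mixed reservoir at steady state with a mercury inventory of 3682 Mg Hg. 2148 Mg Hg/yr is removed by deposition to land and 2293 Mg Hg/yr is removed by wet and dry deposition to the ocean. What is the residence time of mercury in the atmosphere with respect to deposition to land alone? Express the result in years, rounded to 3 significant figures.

Residence time with respect to a single sink: τ = M / F_sink.
τ = 3682 / 2148 = 1.714 yr.

1.71 yr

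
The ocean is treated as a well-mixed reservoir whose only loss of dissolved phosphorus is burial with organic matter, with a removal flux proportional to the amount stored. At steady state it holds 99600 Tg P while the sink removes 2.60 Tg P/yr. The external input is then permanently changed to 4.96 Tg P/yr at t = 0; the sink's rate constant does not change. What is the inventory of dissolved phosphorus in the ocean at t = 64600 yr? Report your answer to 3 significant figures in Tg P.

173000 Tg P

The sink rate constant is k = F₀/M₀ = 2.60/99600 = 2.610×10^-5 yr⁻¹.
Solving dM/dt = F₁ − kM with M(0) = M₀ gives M(t) = F₁/k + (M₀ − F₁/k)·e^(−kt).
F₁/k = 4.96/2.610×10^-5 = 190010 Tg P; kt = 2.610×10^-5 × 64600 = 1.686, e^(−kt) = 0.1852.
M(64600) = 190010 + (99600 − 190010) × 0.1852 = 190010 − 16740 = 173260 Tg P.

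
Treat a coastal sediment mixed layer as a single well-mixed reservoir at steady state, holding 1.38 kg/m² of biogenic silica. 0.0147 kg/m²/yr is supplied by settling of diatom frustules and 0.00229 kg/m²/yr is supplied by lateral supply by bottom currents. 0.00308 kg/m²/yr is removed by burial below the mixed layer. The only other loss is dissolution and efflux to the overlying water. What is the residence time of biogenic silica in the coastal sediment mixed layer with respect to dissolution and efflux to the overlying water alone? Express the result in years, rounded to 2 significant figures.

99 yr

At steady state ΣF_in = ΣF_out.
ΣF_in = 0.0147 + 0.00229 = 0.016990 kg/m²/yr.
Dissolution and efflux to the overlying water flux = ΣF_in − (0.00308) = 0.016990 − 0.003080 = 0.01391 kg/m²/yr.
τ = M / F = 1.38 / 0.01391 = 99.21 yr.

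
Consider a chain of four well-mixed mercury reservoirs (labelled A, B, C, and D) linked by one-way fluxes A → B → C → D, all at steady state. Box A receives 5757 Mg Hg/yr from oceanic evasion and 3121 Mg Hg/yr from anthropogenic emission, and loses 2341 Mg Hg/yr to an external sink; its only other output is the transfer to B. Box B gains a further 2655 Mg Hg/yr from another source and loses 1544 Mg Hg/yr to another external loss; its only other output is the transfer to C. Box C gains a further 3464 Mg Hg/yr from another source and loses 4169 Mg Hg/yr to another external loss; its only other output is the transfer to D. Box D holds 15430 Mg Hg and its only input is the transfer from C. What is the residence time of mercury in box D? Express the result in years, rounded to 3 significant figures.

2.22 yr

Box A: F(A→B) = (5757 + 3121) − 2341 = 6537.0 Mg Hg/yr.
Box B: F(B→C) = (6537.0 + 2655) − 1544 = 7648.0 Mg Hg/yr.
Box C: F(C→D) = (7648.0 + 3464) − 4169 = 6943.0 Mg Hg/yr.
Box D throughput = its input = 6943.0 Mg Hg/yr; τ = 15430 / 6943.0 = 2.222 yr.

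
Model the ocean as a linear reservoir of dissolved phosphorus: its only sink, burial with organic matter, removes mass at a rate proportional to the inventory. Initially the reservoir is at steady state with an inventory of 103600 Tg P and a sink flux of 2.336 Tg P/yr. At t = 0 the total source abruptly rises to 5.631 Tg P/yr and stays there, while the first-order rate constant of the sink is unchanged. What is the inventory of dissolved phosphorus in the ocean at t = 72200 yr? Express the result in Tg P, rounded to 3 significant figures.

The sink rate constant is k = F₀/M₀ = 2.336/103600 = 2.255×10^-5 yr⁻¹.
Solving dM/dt = F₁ − kM with M(0) = M₀ gives M(t) = F₁/k + (M₀ − F₁/k)·e^(−kt).
F₁/k = 5.631/2.255×10^-5 = 249730 Tg P; kt = 2.255×10^-5 × 72200 = 1.628, e^(−kt) = 0.1963.
M(72200) = 249730 + (103600 − 249730) × 0.1963 = 249730 − 28690 = 221040 Tg P.

221000 Tg P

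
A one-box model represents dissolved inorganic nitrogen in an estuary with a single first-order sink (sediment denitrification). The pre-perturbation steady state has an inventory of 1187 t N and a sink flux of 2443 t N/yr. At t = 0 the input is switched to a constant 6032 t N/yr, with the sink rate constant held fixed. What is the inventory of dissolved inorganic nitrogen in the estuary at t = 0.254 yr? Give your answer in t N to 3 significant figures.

1900 t N

Residence time τ = M₀/F₀ = 0.4859 yr. The eventual steady state is M_∞ = M₀·(F₁/F₀) = 1187 × 6032/2443 = 2930.8 t N.
The anomaly ΔM(t) = M(t) − M_∞ decays as ΔM₀·e^(−t/τ) with ΔM₀ = 1187 − 2930.8 = −1744 t N.
At t = 0.254 yr, e^(−t/τ) = e^(−0.5228) = 0.5929, so ΔM = −1034 t N and M = 2930.8 − 1034 = 1896.9 t N.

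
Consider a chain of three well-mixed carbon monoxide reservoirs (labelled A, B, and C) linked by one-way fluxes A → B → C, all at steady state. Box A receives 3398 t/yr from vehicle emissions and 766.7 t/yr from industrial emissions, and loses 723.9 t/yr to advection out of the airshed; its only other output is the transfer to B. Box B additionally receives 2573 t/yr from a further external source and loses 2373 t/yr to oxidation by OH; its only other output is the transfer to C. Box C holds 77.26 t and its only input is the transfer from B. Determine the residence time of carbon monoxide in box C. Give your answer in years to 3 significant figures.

0.0212 yr

Box A: F(A→B) = (3398 + 766.7) − 723.9 = 3440.8 t/yr.
Box B: F(B→C) = (3440.8 + 2573) − 2373 = 3640.8 t/yr.
Box C throughput = its input = 3640.8 t/yr; τ = 77.26 / 3640.8 = 0.02122 yr.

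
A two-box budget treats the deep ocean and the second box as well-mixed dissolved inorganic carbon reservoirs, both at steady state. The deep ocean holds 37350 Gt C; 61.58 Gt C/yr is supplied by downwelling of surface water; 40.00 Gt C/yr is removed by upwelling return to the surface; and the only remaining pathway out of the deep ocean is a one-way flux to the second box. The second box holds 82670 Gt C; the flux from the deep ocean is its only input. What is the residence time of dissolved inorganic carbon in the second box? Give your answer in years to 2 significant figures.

3800 yr

Balance the deep ocean: ΣF_in = 61.580 Gt C/yr.
Flux to the second box = ΣF_in − (40.00) = 21.580 Gt C/yr.
At steady state the output of the second box equals its input, 21.580 Gt C/yr.
τ = M / F = 82670 / 21.580 = 3831 yr.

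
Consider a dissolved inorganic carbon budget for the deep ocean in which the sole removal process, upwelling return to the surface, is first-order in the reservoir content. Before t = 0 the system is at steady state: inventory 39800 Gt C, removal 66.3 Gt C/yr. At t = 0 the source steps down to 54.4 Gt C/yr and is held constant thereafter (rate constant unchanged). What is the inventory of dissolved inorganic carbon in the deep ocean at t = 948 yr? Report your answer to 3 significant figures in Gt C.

Residence time τ = M₀/F₀ = 600.3 yr. The eventual steady state is M_∞ = M₀·(F₁/F₀) = 39800 × 54.4/66.3 = 32656 Gt C.
The anomaly ΔM(t) = M(t) − M_∞ decays as ΔM₀·e^(−t/τ) with ΔM₀ = 39800 − 32656 = 7144 Gt C.
At t = 948 yr, e^(−t/τ) = e^(−1.579) = 0.2061, so ΔM = 1473 Gt C and M = 32656 + 1473 = 34129 Gt C.

34100 Gt C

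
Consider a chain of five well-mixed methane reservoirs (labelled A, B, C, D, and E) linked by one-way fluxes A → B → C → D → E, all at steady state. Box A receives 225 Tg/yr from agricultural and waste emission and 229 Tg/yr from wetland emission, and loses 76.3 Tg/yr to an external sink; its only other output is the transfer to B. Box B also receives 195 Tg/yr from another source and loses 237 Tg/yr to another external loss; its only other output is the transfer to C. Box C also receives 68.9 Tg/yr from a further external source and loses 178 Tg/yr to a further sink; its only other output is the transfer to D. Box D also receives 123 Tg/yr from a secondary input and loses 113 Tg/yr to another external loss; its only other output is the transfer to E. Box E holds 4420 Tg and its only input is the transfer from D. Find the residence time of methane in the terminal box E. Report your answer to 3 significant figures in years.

18.7 yr

Box A: F(A→B) = (225 + 229) − 76.3 = 377.70 Tg/yr.
Box B: F(B→C) = (377.70 + 195) − 237 = 335.70 Tg/yr.
Box C: F(C→D) = (335.70 + 68.9) − 178 = 226.60 Tg/yr.
Box D: F(D→E) = (226.60 + 123) − 113 = 236.60 Tg/yr.
Box E throughput = its input = 236.60 Tg/yr; τ = 4420 / 236.60 = 18.68 yr.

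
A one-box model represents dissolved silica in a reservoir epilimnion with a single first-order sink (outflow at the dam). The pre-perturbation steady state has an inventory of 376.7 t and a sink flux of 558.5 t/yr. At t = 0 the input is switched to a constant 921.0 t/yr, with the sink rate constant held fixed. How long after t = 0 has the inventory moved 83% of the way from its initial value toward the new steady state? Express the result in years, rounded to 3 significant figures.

τ = M₀/F₀ = 376.7/558.5 = 0.6745 yr.
The remaining gap fraction is e^(−t/τ); 83% covered ⇒ e^(−t/τ) = 0.170.
t = −τ ln(0.170) = 0.6745 × 1.772 = 1.195 yr.

1.20 yr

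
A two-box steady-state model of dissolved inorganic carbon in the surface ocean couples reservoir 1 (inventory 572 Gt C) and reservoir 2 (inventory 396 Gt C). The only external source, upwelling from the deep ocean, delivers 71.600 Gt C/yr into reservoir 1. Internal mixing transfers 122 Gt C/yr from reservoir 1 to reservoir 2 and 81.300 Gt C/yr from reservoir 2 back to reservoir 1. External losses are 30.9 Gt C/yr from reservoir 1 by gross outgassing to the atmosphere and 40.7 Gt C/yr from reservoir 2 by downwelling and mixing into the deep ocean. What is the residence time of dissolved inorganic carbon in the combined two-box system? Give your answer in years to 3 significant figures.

Treat the two boxes together as one reservoir: the mixing fluxes between them are internal recycling, so τ = ΣM / Σ(external losses).
M_total = 572 + 396 = 968.00 Gt C.
ΣF_external_out = 30.9 + 40.7 = 71.600 Gt C/yr.
τ = M_total / ΣF_ext = 968.00 / 71.600 = 13.52 yr.

13.5 yr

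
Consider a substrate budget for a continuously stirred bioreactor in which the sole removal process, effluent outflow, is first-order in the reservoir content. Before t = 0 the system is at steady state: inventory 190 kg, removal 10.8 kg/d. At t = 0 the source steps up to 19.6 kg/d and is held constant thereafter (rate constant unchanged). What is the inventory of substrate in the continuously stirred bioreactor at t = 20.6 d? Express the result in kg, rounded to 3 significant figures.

297 kg

τ = M₀/F₀ = 190/10.8 = 17.59 d; rate constant k = 1/τ.
New steady state M_∞ = F₁/k = F₁·τ = 19.6 × 17.59 = 344.81 kg.
M(t) = M_∞ + (M₀ − M_∞)·e^(−t/τ); t/τ = 20.6/17.59 = 1.171, so e^(−t/τ) = 0.3101.
M(t) = 344.81 − 154.8 × 0.3101 = 296.81 kg.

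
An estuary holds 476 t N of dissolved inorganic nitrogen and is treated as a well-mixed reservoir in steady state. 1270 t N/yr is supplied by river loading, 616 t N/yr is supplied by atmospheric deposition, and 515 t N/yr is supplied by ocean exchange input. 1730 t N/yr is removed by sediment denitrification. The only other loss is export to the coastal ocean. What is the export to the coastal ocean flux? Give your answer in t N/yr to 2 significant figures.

670 t N/yr

At steady state ΣF_in = ΣF_out.
ΣF_in = 1270 + 616 + 515 = 2401.0 t N/yr.
Export to the coastal ocean flux = ΣF_in − (1730) = 2401.0 − 1730 = 671.0 t N/yr.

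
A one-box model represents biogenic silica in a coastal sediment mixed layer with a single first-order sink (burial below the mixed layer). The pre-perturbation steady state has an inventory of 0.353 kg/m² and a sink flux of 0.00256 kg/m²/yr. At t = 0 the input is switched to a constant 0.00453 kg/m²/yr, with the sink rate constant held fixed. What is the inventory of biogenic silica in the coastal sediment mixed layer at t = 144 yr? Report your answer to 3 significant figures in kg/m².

Residence time τ = M₀/F₀ = 137.9 yr. The eventual steady state is M_∞ = M₀·(F₁/F₀) = 0.353 × 0.00453/0.00256 = 0.62464 kg/m².
The anomaly ΔM(t) = M(t) − M_∞ decays as ΔM₀·e^(−t/τ) with ΔM₀ = 0.353 − 0.62464 = −0.2716 kg/m².
At t = 144 yr, e^(−t/τ) = e^(−1.044) = 0.3519, so ΔM = −0.09560 kg/m² and M = 0.62464 − 0.09560 = 0.52904 kg/m².

0.529 kg/m²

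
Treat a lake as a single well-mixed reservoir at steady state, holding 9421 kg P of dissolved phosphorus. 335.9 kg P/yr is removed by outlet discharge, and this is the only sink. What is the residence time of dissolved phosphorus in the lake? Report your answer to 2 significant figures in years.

28 yr

τ = M / F = 9421 / 335.9 = 28.05 yr.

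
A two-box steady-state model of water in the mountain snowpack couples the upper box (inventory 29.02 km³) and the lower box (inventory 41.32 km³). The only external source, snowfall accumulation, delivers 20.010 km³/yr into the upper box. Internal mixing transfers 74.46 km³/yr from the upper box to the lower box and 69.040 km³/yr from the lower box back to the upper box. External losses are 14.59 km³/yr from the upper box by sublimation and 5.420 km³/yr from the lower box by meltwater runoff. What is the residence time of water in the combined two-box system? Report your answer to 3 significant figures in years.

For the system as a whole, the A↔B exchange is internal and contributes nothing to the throughput; only the external sinks remove mass.
M_total = 29.02 + 41.32 = 70.340 km³.
ΣF_external_out = 14.59 + 5.420 = 20.010 km³/yr.
τ = M_total / ΣF_ext = 70.340 / 20.010 = 3.515 yr.

3.52 yr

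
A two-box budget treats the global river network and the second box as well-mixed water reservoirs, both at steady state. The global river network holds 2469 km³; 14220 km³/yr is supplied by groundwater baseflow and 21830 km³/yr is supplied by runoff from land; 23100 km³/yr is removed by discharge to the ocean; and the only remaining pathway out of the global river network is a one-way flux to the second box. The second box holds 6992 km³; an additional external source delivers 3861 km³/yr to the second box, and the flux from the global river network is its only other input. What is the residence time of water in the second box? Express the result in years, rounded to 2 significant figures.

0.42 yr

Balance the global river network: ΣF_in = 14220 + 21830 = 36050 km³/yr.
Flux to the second box = ΣF_in − (23100) = 12950 km³/yr.
Total input to the second box = 12950 + 3861 = 16811 km³/yr; at steady state this equals its total output.
τ = M / F = 6992 / 16811 = 0.4159 yr.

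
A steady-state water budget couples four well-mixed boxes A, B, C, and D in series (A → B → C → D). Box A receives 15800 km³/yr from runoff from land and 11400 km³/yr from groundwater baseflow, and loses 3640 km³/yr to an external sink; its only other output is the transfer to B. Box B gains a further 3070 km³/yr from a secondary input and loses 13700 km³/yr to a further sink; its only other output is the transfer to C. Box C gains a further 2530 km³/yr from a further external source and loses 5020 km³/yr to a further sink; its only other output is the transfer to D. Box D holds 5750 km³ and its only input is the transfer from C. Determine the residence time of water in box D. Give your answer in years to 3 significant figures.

Box A: F(A→B) = (15800 + 11400) − 3640 = 23560 km³/yr.
Box B: F(B→C) = (23560 + 3070) − 13700 = 12930 km³/yr.
Box C: F(C→D) = (12930 + 2530) − 5020 = 10440 km³/yr.
Box D throughput = its input = 10440 km³/yr; τ = 5750 / 10440 = 0.5508 yr.

0.551 yr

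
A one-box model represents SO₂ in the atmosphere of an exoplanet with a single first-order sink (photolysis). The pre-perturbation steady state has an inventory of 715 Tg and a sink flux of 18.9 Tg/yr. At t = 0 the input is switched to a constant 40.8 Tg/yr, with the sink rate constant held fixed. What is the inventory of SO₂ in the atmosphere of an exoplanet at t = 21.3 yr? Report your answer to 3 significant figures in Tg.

τ = M₀/F₀ = 715/18.9 = 37.83 yr; rate constant k = 1/τ.
New steady state M_∞ = F₁/k = F₁·τ = 40.8 × 37.83 = 1543.5 Tg.
M(t) = M_∞ + (M₀ − M_∞)·e^(−t/τ); t/τ = 21.3/37.83 = 0.5630, so e^(−t/τ) = 0.5695.
M(t) = 1543.5 − 828.5 × 0.5695 = 1071.7 Tg.

1070 Tg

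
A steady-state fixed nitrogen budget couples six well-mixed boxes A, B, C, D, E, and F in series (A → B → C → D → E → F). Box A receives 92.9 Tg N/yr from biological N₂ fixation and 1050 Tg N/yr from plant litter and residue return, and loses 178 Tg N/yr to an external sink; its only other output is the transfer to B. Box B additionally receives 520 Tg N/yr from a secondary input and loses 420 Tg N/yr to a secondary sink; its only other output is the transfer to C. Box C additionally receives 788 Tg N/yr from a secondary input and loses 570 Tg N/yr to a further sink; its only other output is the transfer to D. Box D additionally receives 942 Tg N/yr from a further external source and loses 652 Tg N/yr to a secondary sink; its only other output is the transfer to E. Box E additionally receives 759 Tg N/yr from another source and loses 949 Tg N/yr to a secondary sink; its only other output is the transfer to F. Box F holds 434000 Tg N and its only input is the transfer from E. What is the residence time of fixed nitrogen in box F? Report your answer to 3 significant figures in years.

Box A: F(A→B) = (92.9 + 1050) − 178 = 964.90 Tg N/yr.
Box B: F(B→C) = (964.90 + 520) − 420 = 1064.9 Tg N/yr.
Box C: F(C→D) = (1064.9 + 788) − 570 = 1282.9 Tg N/yr.
Box D: F(D→E) = (1282.9 + 942) − 652 = 1572.9 Tg N/yr.
Box E: F(E→F) = (1572.9 + 759) − 949 = 1382.9 Tg N/yr.
Box F throughput = its input = 1382.9 Tg N/yr; τ = 434000 / 1382.9 = 313.8 yr.

314 yr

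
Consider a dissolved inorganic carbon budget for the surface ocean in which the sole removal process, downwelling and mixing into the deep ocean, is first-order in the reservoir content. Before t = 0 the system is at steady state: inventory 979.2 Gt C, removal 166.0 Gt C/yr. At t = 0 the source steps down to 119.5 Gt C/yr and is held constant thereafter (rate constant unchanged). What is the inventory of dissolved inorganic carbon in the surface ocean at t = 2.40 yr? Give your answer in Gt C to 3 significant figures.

Residence time τ = M₀/F₀ = 5.899 yr. The eventual steady state is M_∞ = M₀·(F₁/F₀) = 979.2 × 119.5/166.0 = 704.91 Gt C.
The anomaly ΔM(t) = M(t) − M_∞ decays as ΔM₀·e^(−t/τ) with ΔM₀ = 979.2 − 704.91 = 274.3 Gt C.
At t = 2.40 yr, e^(−t/τ) = e^(−0.4069) = 0.6657, so ΔM = 182.6 Gt C and M = 704.91 + 182.6 = 887.51 Gt C.

888 Gt C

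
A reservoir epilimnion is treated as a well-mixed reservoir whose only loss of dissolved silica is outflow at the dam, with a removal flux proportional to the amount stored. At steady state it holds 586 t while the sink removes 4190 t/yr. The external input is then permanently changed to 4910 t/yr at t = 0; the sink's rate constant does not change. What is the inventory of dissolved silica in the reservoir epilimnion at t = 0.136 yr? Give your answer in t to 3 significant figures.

Residence time τ = M₀/F₀ = 0.1399 yr. The eventual steady state is M_∞ = M₀·(F₁/F₀) = 586 × 4910/4190 = 686.70 t.
The anomaly ΔM(t) = M(t) − M_∞ decays as ΔM₀·e^(−t/τ) with ΔM₀ = 586 − 686.70 = −100.7 t.
At t = 0.136 yr, e^(−t/τ) = e^(−0.9724) = 0.3782, so ΔM = −38.08 t and M = 686.70 − 38.08 = 648.62 t.

649 t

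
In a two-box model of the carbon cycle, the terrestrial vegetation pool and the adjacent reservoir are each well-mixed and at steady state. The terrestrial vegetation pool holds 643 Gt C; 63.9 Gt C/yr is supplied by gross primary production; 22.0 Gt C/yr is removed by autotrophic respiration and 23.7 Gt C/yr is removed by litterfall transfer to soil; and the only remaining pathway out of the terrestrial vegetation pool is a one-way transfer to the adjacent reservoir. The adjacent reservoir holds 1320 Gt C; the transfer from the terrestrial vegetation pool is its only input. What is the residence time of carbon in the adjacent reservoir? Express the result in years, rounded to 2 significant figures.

73 yr

Balance the terrestrial vegetation pool: ΣF_in = 63.900 Gt C/yr.
Transfer to the adjacent reservoir = ΣF_in − (22.0 + 23.7) = 18.200 Gt C/yr.
At steady state the output of the adjacent reservoir equals its input, 18.200 Gt C/yr.
τ = M / F = 1320 / 18.200 = 72.53 yr.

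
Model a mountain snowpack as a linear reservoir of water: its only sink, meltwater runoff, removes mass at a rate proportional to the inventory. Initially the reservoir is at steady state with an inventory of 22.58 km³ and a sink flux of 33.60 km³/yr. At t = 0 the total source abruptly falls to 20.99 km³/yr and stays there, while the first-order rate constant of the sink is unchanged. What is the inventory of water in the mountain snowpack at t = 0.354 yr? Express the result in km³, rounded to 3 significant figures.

τ = M₀/F₀ = 22.58/33.60 = 0.6720 yr; rate constant k = 1/τ.
New steady state M_∞ = F₁/k = F₁·τ = 20.99 × 0.6720 = 14.106 km³.
M(t) = M_∞ + (M₀ − M_∞)·e^(−t/τ); t/τ = 0.354/0.6720 = 0.5268, so e^(−t/τ) = 0.5905.
M(t) = 14.106 + 8.474 × 0.5905 = 19.110 km³.

19.1 km³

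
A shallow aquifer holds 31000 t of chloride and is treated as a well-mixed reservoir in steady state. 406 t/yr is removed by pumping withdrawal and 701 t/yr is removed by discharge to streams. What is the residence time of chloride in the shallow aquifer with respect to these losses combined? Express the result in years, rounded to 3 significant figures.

Total removal = 406.0 + 701.0 = 1107.0 t/yr.
τ = M / ΣF_out = 31000 / 1107.0 = 28.00 yr.

28.0 yr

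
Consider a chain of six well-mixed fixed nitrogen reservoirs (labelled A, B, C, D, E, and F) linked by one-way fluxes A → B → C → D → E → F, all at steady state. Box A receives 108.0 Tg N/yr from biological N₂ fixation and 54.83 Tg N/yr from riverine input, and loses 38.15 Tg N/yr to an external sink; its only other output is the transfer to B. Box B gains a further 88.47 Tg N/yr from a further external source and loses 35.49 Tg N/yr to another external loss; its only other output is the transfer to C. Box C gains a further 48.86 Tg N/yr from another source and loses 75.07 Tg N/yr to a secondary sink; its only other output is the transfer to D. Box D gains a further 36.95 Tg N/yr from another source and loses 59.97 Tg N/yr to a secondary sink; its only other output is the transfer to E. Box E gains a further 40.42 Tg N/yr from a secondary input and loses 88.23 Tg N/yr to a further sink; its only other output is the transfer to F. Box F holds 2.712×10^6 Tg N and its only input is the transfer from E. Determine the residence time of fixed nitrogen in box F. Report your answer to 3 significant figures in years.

Box A: F(A→B) = (108.0 + 54.83) − 38.15 = 124.68 Tg N/yr.
Box B: F(B→C) = (124.68 + 88.47) − 35.49 = 177.66 Tg N/yr.
Box C: F(C→D) = (177.66 + 48.86) − 75.07 = 151.45 Tg N/yr.
Box D: F(D→E) = (151.45 + 36.95) − 59.97 = 128.43 Tg N/yr.
Box E: F(E→F) = (128.43 + 40.42) − 88.23 = 80.620 Tg N/yr.
Box F throughput = its input = 80.620 Tg N/yr; τ = 2.712×10^6 / 80.620 = 33640 yr.

33600 yr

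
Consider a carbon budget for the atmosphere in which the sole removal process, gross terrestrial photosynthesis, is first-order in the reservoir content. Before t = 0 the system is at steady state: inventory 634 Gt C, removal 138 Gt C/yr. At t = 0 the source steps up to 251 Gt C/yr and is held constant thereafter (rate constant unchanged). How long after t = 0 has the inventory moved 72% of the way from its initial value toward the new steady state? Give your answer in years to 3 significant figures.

5.85 yr

τ = M₀/F₀ = 634/138 = 4.594 yr.
The remaining gap fraction is e^(−t/τ); 72% covered ⇒ e^(−t/τ) = 0.280.
t = −τ ln(0.280) = 4.594 × 1.273 = 5.848 yr.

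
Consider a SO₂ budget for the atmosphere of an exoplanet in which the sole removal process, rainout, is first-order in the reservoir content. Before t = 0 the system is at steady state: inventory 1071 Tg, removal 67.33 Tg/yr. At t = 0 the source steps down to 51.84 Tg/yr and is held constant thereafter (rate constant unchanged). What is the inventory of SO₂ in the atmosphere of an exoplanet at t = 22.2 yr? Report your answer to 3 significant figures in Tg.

τ = M₀/F₀ = 1071/67.33 = 15.91 yr; rate constant k = 1/τ.
New steady state M_∞ = F₁/k = F₁·τ = 51.84 × 15.91 = 824.60 Tg.
M(t) = M_∞ + (M₀ − M_∞)·e^(−t/τ); t/τ = 22.2/15.91 = 1.396, so e^(−t/τ) = 0.2477.
M(t) = 824.60 + 246.4 × 0.2477 = 885.63 Tg.

886 Tg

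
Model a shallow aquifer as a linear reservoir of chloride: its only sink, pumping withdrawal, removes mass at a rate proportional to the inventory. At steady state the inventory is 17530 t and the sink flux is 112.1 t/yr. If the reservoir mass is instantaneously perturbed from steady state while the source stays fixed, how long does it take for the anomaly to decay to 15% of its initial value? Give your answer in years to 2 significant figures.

For a linear reservoir the anomaly decays as exp(−t/τ) with τ = M/F = 17530/112.1 = 156.4 yr.
exp(−t/τ) = 0.15 ⇒ t = −τ ln(0.15) = 156.4 × 1.897 = 296.7 yr.

300 yr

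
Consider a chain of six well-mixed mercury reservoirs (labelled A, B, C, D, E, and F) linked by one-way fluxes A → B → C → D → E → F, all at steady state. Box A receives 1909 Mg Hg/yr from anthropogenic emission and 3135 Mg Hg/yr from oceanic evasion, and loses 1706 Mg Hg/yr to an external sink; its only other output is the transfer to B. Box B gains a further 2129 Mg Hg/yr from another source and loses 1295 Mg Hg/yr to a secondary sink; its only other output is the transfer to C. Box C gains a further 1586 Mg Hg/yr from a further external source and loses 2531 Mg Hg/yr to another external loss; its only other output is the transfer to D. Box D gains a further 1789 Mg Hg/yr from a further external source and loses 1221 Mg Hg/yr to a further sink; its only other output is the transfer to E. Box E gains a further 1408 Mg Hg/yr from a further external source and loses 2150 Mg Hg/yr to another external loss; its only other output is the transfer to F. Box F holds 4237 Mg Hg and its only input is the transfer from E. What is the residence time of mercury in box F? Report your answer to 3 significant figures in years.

1.39 yr

Box A: F(A→B) = (1909 + 3135) − 1706 = 3338.0 Mg Hg/yr.
Box B: F(B→C) = (3338.0 + 2129) − 1295 = 4172.0 Mg Hg/yr.
Box C: F(C→D) = (4172.0 + 1586) − 2531 = 3227.0 Mg Hg/yr.
Box D: F(D→E) = (3227.0 + 1789) − 1221 = 3795.0 Mg Hg/yr.
Box E: F(E→F) = (3795.0 + 1408) − 2150 = 3053.0 Mg Hg/yr.
Box F throughput = its input = 3053.0 Mg Hg/yr; τ = 4237 / 3053.0 = 1.388 yr.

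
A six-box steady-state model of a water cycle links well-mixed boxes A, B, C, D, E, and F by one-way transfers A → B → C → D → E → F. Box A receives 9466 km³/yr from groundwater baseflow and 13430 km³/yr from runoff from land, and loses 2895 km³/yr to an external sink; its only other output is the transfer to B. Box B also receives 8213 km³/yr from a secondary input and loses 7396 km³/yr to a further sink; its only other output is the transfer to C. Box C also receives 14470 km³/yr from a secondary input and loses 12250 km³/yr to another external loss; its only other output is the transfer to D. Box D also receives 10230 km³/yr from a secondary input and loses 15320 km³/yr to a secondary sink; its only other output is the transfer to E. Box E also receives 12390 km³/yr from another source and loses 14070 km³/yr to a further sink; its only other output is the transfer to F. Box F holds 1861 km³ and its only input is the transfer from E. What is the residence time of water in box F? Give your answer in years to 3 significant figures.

0.114 yr

Box A: F(A→B) = (9466 + 13430) − 2895 = 20001 km³/yr.
Box B: F(B→C) = (20001 + 8213) − 7396 = 20818 km³/yr.
Box C: F(C→D) = (20818 + 14470) − 12250 = 23038 km³/yr.
Box D: F(D→E) = (23038 + 10230) − 15320 = 17948 km³/yr.
Box E: F(E→F) = (17948 + 12390) − 14070 = 16268 km³/yr.
Box F throughput = its input = 16268 km³/yr; τ = 1861 / 16268 = 0.1144 yr.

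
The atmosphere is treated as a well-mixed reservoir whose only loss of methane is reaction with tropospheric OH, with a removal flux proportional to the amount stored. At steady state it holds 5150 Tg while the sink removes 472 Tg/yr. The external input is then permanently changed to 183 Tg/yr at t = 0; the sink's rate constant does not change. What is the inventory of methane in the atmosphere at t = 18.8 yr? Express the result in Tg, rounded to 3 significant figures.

τ = M₀/F₀ = 5150/472 = 10.91 yr; rate constant k = 1/τ.
New steady state M_∞ = F₁/k = F₁·τ = 183 × 10.91 = 1996.7 Tg.
M(t) = M_∞ + (M₀ − M_∞)·e^(−t/τ); t/τ = 18.8/10.91 = 1.723, so e^(−t/τ) = 0.1785.
M(t) = 1996.7 + 3153 × 0.1785 = 2559.7 Tg.

2560 Tg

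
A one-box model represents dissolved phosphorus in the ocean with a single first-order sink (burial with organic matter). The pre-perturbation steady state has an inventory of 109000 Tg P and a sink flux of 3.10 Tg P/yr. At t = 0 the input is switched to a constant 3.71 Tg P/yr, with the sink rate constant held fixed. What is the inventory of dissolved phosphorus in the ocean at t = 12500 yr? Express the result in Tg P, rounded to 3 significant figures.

115000 Tg P

τ = M₀/F₀ = 109000/3.10 = 35160 yr; rate constant k = 1/τ.
New steady state M_∞ = F₁/k = F₁·τ = 3.71 × 35160 = 130450 Tg P.
M(t) = M_∞ + (M₀ − M_∞)·e^(−t/τ); t/τ = 12500/35160 = 0.3555, so e^(−t/τ) = 0.7008.
M(t) = 130450 − 21450 × 0.7008 = 115420 Tg P.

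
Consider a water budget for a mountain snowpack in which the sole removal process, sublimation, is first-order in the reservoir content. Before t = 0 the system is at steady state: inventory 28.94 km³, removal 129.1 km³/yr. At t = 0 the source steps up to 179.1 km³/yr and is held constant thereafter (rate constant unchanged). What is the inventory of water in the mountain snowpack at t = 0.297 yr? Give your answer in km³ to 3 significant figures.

37.2 km³

τ = M₀/F₀ = 28.94/129.1 = 0.2242 yr; rate constant k = 1/τ.
New steady state M_∞ = F₁/k = F₁·τ = 179.1 × 0.2242 = 40.148 km³.
M(t) = M_∞ + (M₀ − M_∞)·e^(−t/τ); t/τ = 0.297/0.2242 = 1.325, so e^(−t/τ) = 0.2658.
M(t) = 40.148 − 11.21 × 0.2658 = 37.169 km³.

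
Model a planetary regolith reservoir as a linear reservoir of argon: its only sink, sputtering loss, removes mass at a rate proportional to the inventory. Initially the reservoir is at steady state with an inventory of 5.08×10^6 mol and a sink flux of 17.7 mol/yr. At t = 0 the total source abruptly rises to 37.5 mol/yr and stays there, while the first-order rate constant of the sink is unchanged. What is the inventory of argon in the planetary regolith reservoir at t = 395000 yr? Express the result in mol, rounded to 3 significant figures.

9.33×10^6 mol

Residence time τ = M₀/F₀ = 287000 yr. The eventual steady state is M_∞ = M₀·(F₁/F₀) = 5.08×10^6 × 37.5/17.7 = 1.0763×10^7 mol.
The anomaly ΔM(t) = M(t) − M_∞ decays as ΔM₀·e^(−t/τ) with ΔM₀ = 5.08×10^6 − 1.0763×10^7 = −5.683×10^6 mol.
At t = 395000 yr, e^(−t/τ) = e^(−1.376) = 0.2525, so ΔM = −1.435×10^6 mol and M = 1.0763×10^7 − 1.435×10^6 = 9.3277×10^6 mol.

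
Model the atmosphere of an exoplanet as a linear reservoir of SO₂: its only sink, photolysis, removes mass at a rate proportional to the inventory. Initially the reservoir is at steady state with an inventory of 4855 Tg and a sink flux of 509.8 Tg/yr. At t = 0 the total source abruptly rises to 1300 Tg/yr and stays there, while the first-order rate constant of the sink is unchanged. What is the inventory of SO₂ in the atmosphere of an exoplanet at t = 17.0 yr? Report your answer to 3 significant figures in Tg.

11100 Tg

The sink rate constant is k = F₀/M₀ = 509.8/4855 = 0.1050 yr⁻¹.
Solving dM/dt = F₁ − kM with M(0) = M₀ gives M(t) = F₁/k + (M₀ − F₁/k)·e^(−kt).
F₁/k = 1300/0.1050 = 12380 Tg; kt = 0.1050 × 17.0 = 1.785, e^(−kt) = 0.1678.
M(17.0) = 12380 + (4855 − 12380) × 0.1678 = 12380 − 1263 = 11118 Tg.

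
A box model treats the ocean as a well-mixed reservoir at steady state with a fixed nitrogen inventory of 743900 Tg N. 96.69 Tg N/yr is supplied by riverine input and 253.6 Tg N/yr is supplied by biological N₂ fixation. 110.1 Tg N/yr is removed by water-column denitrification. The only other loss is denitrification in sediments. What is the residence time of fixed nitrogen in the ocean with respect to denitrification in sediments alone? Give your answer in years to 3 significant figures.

At steady state ΣF_in = ΣF_out.
ΣF_in = 96.69 + 253.6 = 350.29 Tg N/yr.
Denitrification in sediments flux = ΣF_in − (110.1) = 350.29 − 110.1 = 240.2 Tg N/yr.
τ = M / F = 743900 / 240.2 = 3097 yr.

3100 yr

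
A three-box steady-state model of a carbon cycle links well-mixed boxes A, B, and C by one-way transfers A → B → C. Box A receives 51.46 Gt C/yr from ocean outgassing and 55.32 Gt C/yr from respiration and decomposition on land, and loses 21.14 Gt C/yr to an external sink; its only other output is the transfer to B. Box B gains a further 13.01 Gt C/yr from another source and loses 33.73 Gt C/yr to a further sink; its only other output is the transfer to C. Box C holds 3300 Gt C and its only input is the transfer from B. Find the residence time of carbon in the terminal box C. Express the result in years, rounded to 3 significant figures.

50.8 yr

Box A: F(A→B) = (51.46 + 55.32) − 21.14 = 85.640 Gt C/yr.
Box B: F(B→C) = (85.640 + 13.01) − 33.73 = 64.920 Gt C/yr.
Box C throughput = its input = 64.920 Gt C/yr; τ = 3300 / 64.920 = 50.83 yr.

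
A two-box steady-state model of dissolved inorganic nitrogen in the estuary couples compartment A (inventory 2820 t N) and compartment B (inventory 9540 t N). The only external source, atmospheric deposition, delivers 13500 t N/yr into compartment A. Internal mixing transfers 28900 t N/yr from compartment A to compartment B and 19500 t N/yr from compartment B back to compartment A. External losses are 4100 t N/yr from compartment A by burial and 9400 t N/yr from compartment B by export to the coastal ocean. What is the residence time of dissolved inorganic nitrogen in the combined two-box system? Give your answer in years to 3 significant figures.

Treat the two boxes together as one reservoir: the mixing fluxes between them are internal recycling, so τ = ΣM / Σ(external losses).
M_total = 2820 + 9540 = 12360 t N.
ΣF_external_out = 4100 + 9400 = 13500 t N/yr.
τ = M_total / ΣF_ext = 12360 / 13500 = 0.9156 yr.

0.916 yr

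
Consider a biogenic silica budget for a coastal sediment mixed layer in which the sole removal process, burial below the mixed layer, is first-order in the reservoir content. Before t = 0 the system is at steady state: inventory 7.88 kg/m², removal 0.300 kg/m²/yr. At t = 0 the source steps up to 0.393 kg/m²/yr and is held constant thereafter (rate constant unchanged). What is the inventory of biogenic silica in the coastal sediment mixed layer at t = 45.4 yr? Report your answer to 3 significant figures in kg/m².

9.89 kg/m²

τ = M₀/F₀ = 7.88/0.300 = 26.27 yr; rate constant k = 1/τ.
New steady state M_∞ = F₁/k = F₁·τ = 0.393 × 26.27 = 10.323 kg/m².
M(t) = M_∞ + (M₀ − M_∞)·e^(−t/τ); t/τ = 45.4/26.27 = 1.728, so e^(−t/τ) = 0.1776.
M(t) = 10.323 − 2.443 × 0.1776 = 9.8890 kg/m².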